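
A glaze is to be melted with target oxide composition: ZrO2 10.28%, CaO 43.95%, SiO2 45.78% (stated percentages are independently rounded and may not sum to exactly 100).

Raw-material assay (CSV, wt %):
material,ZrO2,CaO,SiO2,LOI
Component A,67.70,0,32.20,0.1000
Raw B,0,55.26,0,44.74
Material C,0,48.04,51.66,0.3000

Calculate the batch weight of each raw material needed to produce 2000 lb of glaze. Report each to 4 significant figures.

Mid-chain values are printed with 4-significant-digit rounding at each printed step. All arithmetic keeps full float precision all the way through; each reported value takes a single rounding — derived quantities (the totals, three oxide percentages, net glass mass, the yield, LOI) are carried in full float precision from the weighed amounts per 2000 lb of glass as quoted within the problem or answer text.
Oxide-by-oxide targets in 2000 lb glaze:
  ZrO2: 10.28% × 2000 = 205.6 lb
  CaO: 43.95% × 2000 = 879.0 lb
  SiO2: 45.78% × 2000 = 915.6 lb
Checking each oxide sum working from each reported weight, for the quoted basis mass (oxide sums agree with the targets within answer rounding):
  ZrO2: 303.7·0.6770 = 205.6 lb (target 205.6 lb)
  CaO: 214.4·0.5526 + 1583·0.4804 = 879.0 lb (target 879.0 lb)
  SiO2: 303.7·0.3220 + 1583·0.5166 = 915.6 lb (target 915.6 lb)
Auditing the glass mass value: the batch minus its LOI: 2000 lb (per-oxide target masses sum to 2000 lb; against the stated basis, 2000 lb — deltas are rounding alone).
Whole-batch sum: Σ batch = 2101 lb; LOI loss = Σ batch·LOI = 101.0 lb; the yield ratio, glass ÷ batch: 95.19%.

Batch per 2000 lb glaze:
  Component A: 303.7 lb
  Raw B: 214.4 lb
  Material C: 1583 lb
Total batch = 2101 lb; LOI loss = 101.0 lb; yield = 95.19%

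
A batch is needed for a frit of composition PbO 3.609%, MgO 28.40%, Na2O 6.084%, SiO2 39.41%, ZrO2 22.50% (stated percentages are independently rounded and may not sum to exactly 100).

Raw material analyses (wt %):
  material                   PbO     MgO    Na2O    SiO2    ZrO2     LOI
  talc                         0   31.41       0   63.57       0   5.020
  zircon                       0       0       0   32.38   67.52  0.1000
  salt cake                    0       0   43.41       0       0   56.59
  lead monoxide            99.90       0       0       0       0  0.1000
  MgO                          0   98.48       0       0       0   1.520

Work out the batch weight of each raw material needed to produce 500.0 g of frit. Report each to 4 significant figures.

All internal work maintains exact precision at every stage; rounding to 4 significant digits applies to every working value as displayed; each reported result sees exactly one rounding — all derived quantities, which include the yield, five oxide percentages, glass mass, LOI, the totals, are re-derived at exact precision, as set out in problem or answer, starting from the weights per 500.0 g of glass.
Per-oxide target masses for 500.0 g frit:
  PbO: 3.609% × 500.0 = 18.05 g
  MgO: 28.40% × 500.0 = 142.0 g
  Na2O: 6.084% × 500.0 = 30.42 g
  SiO2: 39.41% × 500.0 = 197.0 g
  ZrO2: 22.50% × 500.0 = 112.5 g
Checking each oxide sum from the weights as reported, on the stated basis (sum by sum, the targets are met exact up to rounding of places):
  PbO: 18.06·0.9990 = 18.04 g (target 18.05 g)
  MgO: 225.1·0.3141 + 72.39·0.9848 = 142.0 g (target 142.0 g)
  Na2O: 70.08·0.4341 = 30.42 g (target 30.42 g)
  SiO2: 225.1·0.6357 + 166.6·0.3238 = 197.0 g (target 197.0 g)
  ZrO2: 166.6·0.6752 = 112.5 g (target 112.5 g)
The glass-mass cross-check: whole batch net of LOI = 500.0 g (the targets, summed, come to 500.0 g; stated basis 500.0 g — any gap is answer rounding).
Summing the batch: Σ batch = 552.2 g; Σ batch·LOI gives LOI loss = 52.24 g; yield = glass ÷ total batch = 90.54%.

Batch per 500.0 g frit:
  talc: 225.1 g
  zircon: 166.6 g
  salt cake: 70.08 g
  lead monoxide: 18.06 g
  MgO: 72.39 g
Total batch = 552.2 g; LOI loss = 52.24 g; yield = 90.54%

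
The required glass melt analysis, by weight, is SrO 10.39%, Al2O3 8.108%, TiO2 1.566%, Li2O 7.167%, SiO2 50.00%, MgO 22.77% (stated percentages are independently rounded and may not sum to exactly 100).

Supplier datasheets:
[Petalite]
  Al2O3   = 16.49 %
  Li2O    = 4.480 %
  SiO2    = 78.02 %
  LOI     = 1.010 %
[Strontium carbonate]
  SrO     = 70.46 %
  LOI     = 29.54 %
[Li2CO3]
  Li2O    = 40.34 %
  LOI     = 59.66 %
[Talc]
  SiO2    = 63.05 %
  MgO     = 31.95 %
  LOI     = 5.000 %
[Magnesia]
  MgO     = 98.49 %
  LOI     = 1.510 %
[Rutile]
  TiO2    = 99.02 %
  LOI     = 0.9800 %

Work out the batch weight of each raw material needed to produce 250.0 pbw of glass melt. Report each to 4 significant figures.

Exact precision is maintained at each step — intermediates are shown, rounded to four significant figures, in the working. Every reported result receives exactly one rounding. All derived quantities, which include six oxide percentages, net glass mass, yield, LOI, the totals, are recomputed in full precision, exactly as printed in either problem or answer, from the weighed amounts on 250.0 pbw of glass.
Per-oxide target masses for 250.0 pbw glass melt:
  SrO: 10.39% × 250.0 = 25.98 pbw
  Al2O3: 8.108% × 250.0 = 20.27 pbw
  TiO2: 1.566% × 250.0 = 3.915 pbw
  Li2O: 7.167% × 250.0 = 17.92 pbw
  SiO2: 50.00% × 250.0 = 125.0 pbw
  MgO: 22.77% × 250.0 = 56.92 pbw
Mass-balance tally per oxide per the reported batch figures, versus the basis set out (each sum matches its target mass once rounding is allowed for):
  SrO: 36.86·0.7046 = 25.97 pbw (target 25.98 pbw)
  Al2O3: 122.9·0.1649 = 20.27 pbw (target 20.27 pbw)
  TiO2: 3.954·0.9902 = 3.915 pbw (target 3.915 pbw)
  Li2O: 122.9·0.04480 + 30.76·0.4034 = 17.91 pbw (target 17.92 pbw)
  SiO2: 122.9·0.7802 + 46.15·0.6305 = 125.0 pbw (target 125.0 pbw)
  MgO: 46.15·0.3195 + 42.83·0.9849 = 56.93 pbw (target 56.92 pbw)
Consistency of the glass mass: total charge less LOI = 250.0 pbw (per-oxide target masses sum to 250.0 pbw; basis as stated: 250.0 pbw — gaps are rounding artifacts).
Summing the batch: Σ batch = 283.5 pbw; LOI loss = Σ batch·LOI = 33.47 pbw; yield = glass ÷ total batch = 88.19%.

Batch per 250.0 pbw glass melt:
  Petalite: 122.9 pbw
  Strontium carbonate: 36.86 pbw
  Li2CO3: 30.76 pbw
  Talc: 46.15 pbw
  Magnesia: 42.83 pbw
  Rutile: 3.954 pbw
Total batch = 283.5 pbw; LOI loss = 33.47 pbw; yield = 88.19%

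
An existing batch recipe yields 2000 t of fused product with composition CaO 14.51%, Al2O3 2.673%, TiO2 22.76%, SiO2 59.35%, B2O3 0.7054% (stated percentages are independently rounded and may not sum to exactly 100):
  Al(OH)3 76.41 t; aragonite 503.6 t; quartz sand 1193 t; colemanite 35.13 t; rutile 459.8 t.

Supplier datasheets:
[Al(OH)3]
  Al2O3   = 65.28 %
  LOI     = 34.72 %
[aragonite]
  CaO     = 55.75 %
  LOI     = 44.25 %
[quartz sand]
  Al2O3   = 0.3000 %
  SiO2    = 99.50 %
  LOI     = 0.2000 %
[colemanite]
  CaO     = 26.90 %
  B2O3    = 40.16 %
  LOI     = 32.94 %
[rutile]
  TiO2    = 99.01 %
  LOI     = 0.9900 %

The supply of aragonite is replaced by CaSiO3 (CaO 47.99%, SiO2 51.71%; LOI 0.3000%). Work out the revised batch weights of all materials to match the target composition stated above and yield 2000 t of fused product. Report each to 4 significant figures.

The working math keeps full precision through every step — in-progress results appear, rounded to four significant digits, between the steps. Exactly one rounding lands on each reported number — the derived quantities, which include totals, yield, ignition loss, the five compositions, glass mass, are carried at full float precision, as written in question or answer, from the batch weights for 2000 t of glass.
Oxide-by-oxide targets in 2000 t fused product:
  CaO: 14.51% × 2000 = 290.2 t
  Al2O3: 2.673% × 2000 = 53.46 t
  TiO2: 22.76% × 2000 = 455.2 t
  SiO2: 59.35% × 2000 = 1187 t
  B2O3: 0.7054% × 2000 = 14.11 t
Per-oxide balance check from the weights as reported, relative to the basis at hand (summed amounts equal target values up to rounding of the answer):
  CaO: 585.0·0.4799 + 35.13·0.2690 = 290.2 t (target 290.2 t)
  Al2O3: 77.81·0.6528 + 888.9·0.003000 = 53.46 t (target 53.46 t)
  TiO2: 459.8·0.9901 = 455.2 t (target 455.2 t)
  SiO2: 585.0·0.5171 + 888.9·0.9950 = 1187 t (target 1187 t)
  B2O3: 35.13·0.4016 = 14.11 t (target 14.11 t)
Auditing the glass mass value: the batch minus its LOI: 2000 t (the Σ of target masses is 2000 t; the stated basis being 2000 t — differing by rounding only).
Batch total: Σ batch = 2047 t; the LOI term Σ batch·LOI equals 46.67 t; yield, glass over the total, = 97.72%.

Revised batch per 2000 t fused product:
  Al(OH)3: 77.81 t
  CaSiO3: 585.0 t
  quartz sand: 888.9 t
  colemanite: 35.13 t
  rutile: 459.8 t
Total batch = 2047 t; LOI loss = 46.67 t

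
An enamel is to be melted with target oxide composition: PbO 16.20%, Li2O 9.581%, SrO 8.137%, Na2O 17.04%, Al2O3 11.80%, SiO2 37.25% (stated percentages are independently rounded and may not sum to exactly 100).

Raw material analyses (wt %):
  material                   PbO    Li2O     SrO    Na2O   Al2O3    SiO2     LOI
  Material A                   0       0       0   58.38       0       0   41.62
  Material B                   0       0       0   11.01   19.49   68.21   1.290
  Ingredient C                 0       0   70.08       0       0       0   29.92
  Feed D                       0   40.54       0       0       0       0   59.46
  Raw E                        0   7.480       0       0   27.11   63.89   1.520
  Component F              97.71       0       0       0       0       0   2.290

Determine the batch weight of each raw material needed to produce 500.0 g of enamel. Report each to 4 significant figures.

Working values appear (rounded to 4 significant figures) alongside each step; the whole derivation carries exact precision throughout. Every reported number is rounded once only; all derived quantities, including yield, totals, glass mass, LOI, the six compositions, are recomputed from the batch weights on 500.0 g of glass at full precision exactly as shown in either problem or answer.
Oxide-by-oxide targets in 500.0 g enamel:
  PbO: 16.20% × 500.0 = 81.00 g
  Li2O: 9.581% × 500.0 = 47.90 g
  SrO: 8.137% × 500.0 = 40.68 g
  Na2O: 17.04% × 500.0 = 85.20 g
  Al2O3: 11.80% × 500.0 = 59.00 g
  SiO2: 37.25% × 500.0 = 186.2 g
Per-oxide balance check per the reported batch figures, at the basis given (delivered sums recover each target once rounding is allowed for):
  PbO: 82.90·0.9771 = 81.00 g (target 81.00 g)
  Li2O: 106.1·0.4054 + 65.30·0.07480 = 47.90 g (target 47.90 g)
  SrO: 58.06·0.7008 = 40.69 g (target 40.68 g)
  Na2O: 106.0·0.5838 + 211.9·0.1101 = 85.21 g (target 85.20 g)
  Al2O3: 211.9·0.1949 + 65.30·0.2711 = 59.00 g (target 59.00 g)
  SiO2: 211.9·0.6821 + 65.30·0.6389 = 186.3 g (target 186.2 g)
Glass-mass closure: whole batch net of LOI = 500.1 g (oxide target masses add up to 500.0 g; versus the stated basis of 500.0 g — any gap is answer rounding).
Adding the batch up: Σ batch = 630.3 g; LOI loss = Σ batch·LOI = 130.2 g; glass ÷ batch gives a yield of 79.34%.

Batch per 500.0 g enamel:
  Material A: 106.0 g
  Material B: 211.9 g
  Ingredient C: 58.06 g
  Feed D: 106.1 g
  Raw E: 65.30 g
  Component F: 82.90 g
Total batch = 630.3 g; LOI loss = 130.2 g; yield = 79.34%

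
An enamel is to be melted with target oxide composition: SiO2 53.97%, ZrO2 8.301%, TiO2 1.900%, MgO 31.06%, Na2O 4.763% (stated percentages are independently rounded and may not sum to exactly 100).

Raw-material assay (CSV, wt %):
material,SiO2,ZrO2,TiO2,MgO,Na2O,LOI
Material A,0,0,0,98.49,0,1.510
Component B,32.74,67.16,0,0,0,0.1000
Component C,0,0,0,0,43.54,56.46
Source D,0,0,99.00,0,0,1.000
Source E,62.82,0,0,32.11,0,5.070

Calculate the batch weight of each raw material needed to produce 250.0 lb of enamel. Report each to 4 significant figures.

Values along the way are printed (rounded to four significant digits) on the page — exact precision is maintained in every operation; each reported value is rounded a single time. Derived quantities, including LOI, the yield, glass mass, the totals, the five compositions, are carried from the weighed amounts for 250.0 lb of glass in full precision, as they appear in either problem or answer.
Oxide-by-oxide targets in 250.0 lb enamel:
  SiO2: 53.97% × 250.0 = 134.9 lb
  ZrO2: 8.301% × 250.0 = 20.75 lb
  TiO2: 1.900% × 250.0 = 4.750 lb
  MgO: 31.06% × 250.0 = 77.65 lb
  Na2O: 4.763% × 250.0 = 11.91 lb
Checking each oxide sum working from each reported weight, per the basis as stated (sums match the target masses modulo rounding of the values):
  SiO2: 30.90·0.3274 + 198.7·0.6282 = 134.9 lb (target 134.9 lb)
  ZrO2: 30.90·0.6716 = 20.75 lb (target 20.75 lb)
  TiO2: 4.798·0.9900 = 4.750 lb (target 4.750 lb)
  MgO: 14.07·0.9849 + 198.7·0.3211 = 77.66 lb (target 77.65 lb)
  Na2O: 27.35·0.4354 = 11.91 lb (target 11.91 lb)
Auditing the glass mass value: total batch − LOI = 250.0 lb (summing oxide targets gives 250.0 lb; versus the stated basis of 250.0 lb — gaps are rounding artifacts).
Whole-batch sum: Σ batch = 275.8 lb; LOI loss = Σ batch·LOI = 25.81 lb; glass ÷ batch gives a yield of 90.64%.

Batch per 250.0 lb enamel:
  Material A: 14.07 lb
  Component B: 30.90 lb
  Component C: 27.35 lb
  Source D: 4.798 lb
  Source E: 198.7 lb
Total batch = 275.8 lb; LOI loss = 25.81 lb; yield = 90.64%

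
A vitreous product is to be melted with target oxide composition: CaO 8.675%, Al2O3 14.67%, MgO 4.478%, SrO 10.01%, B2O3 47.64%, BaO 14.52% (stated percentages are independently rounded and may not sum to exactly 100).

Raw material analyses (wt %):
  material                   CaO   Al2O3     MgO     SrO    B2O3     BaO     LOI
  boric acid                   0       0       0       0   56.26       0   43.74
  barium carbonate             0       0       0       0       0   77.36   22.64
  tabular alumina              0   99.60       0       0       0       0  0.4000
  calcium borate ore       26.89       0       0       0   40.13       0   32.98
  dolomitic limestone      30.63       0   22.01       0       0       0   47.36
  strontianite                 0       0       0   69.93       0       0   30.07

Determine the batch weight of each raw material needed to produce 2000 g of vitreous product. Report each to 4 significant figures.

The intermediate values appear, with 4-significant-digit rounding, as written; all internal work runs at full float precision at every stage — exactly one rounding goes into each reported number — all derived quantities, including six oxide percentages, LOI, yield, the totals, glass mass, are carried from the batch weights per 2000 g of glass in full precision as written in either problem or answer.
The oxide mass targets at 2000 g vitreous product:
  CaO: 8.675% × 2000 = 173.5 g
  Al2O3: 14.67% × 2000 = 293.4 g
  MgO: 4.478% × 2000 = 89.56 g
  SrO: 10.01% × 2000 = 200.2 g
  B2O3: 47.64% × 2000 = 952.8 g
  BaO: 14.52% × 2000 = 290.4 g
A balance pass over the oxides, per the reported batch figures, against the basis in use (sum by sum, the targets are met modulo rounding of the values):
  CaO: 181.7·0.2689 + 406.9·0.3063 = 173.5 g (target 173.5 g)
  Al2O3: 294.6·0.9960 = 293.4 g (target 293.4 g)
  MgO: 406.9·0.2201 = 89.56 g (target 89.56 g)
  SrO: 286.3·0.6993 = 200.2 g (target 200.2 g)
  B2O3: 1564·0.5626 + 181.7·0.4013 = 952.8 g (target 952.8 g)
  BaO: 375.4·0.7736 = 290.4 g (target 290.4 g)
Mass balance on the glass: the batch minus its LOI: 2000 g (the Σ of target masses is 2000 g; basis as stated: 2000 g — a pure rounding effect).
Batch grand total — Σ batch = 3109 g; ignition loss, Σ(batch × LOI) = 1109 g; yield, glass over the total, = 64.33%.

Batch per 2000 g vitreous product:
  boric acid: 1564 g
  barium carbonate: 375.4 g
  tabular alumina: 294.6 g
  calcium borate ore: 181.7 g
  dolomitic limestone: 406.9 g
  strontianite: 286.3 g
Total batch = 3109 g; LOI loss = 1109 g; yield = 64.33%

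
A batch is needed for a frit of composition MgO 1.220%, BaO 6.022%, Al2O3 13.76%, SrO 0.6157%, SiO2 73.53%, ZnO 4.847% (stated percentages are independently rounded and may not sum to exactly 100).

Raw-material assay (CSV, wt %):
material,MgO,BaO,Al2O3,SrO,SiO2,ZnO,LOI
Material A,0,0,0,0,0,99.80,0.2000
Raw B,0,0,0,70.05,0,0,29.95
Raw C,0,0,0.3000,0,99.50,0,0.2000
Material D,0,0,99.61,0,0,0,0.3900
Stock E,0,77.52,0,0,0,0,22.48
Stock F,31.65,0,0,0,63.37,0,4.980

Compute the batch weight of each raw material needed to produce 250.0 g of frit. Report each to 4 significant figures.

Batch per 250.0 g frit:
  Material A: 12.14 g
  Raw B: 2.197 g
  Raw C: 178.6 g
  Material D: 34.00 g
  Stock E: 19.42 g
  Stock F: 9.637 g
Total batch = 256.0 g; LOI loss = 6.018 g; yield = 97.65%

All arithmetic keeps full float precision from first step to last. Intermediates appear rounded off to 4 significant digits alongside each step; each reported figure is rounded just once; derived quantities are recomputed in exact precision (net glass mass, the yield, the six compositions, the totals, ignition loss) using the weight values for 250.0 g of glass as quoted within the problem or the answer.
Target oxide masses per 250.0 g frit:
  MgO: 1.220% × 250.0 = 3.050 g
  BaO: 6.022% × 250.0 = 15.06 g
  Al2O3: 13.76% × 250.0 = 34.40 g
  SrO: 0.6157% × 250.0 = 1.539 g
  SiO2: 73.53% × 250.0 = 183.8 g
  ZnO: 4.847% × 250.0 = 12.12 g
Verifying the oxide balance given the weights on record, at the basis given (oxide sums agree with the targets within answer rounding):
  MgO: 9.637·0.3165 = 3.050 g (target 3.050 g)
  BaO: 19.42·0.7752 = 15.05 g (target 15.06 g)
  Al2O3: 178.6·0.003000 + 34.00·0.9961 = 34.40 g (target 34.40 g)
  SrO: 2.197·0.7005 = 1.539 g (target 1.539 g)
  SiO2: 178.6·0.9950 + 9.637·0.6337 = 183.8 g (target 183.8 g)
  ZnO: 12.14·0.9980 = 12.12 g (target 12.12 g)
Consistency of the glass mass: batch total minus LOI = 250.0 g (oxide target masses add up to 250.0 g; with the basis standing at 250.0 g — differing by rounding only).
Adding the batch up: Σ batch = 256.0 g; the LOI term Σ batch·LOI equals 6.018 g; as yield: glass ÷ batch → 97.65%.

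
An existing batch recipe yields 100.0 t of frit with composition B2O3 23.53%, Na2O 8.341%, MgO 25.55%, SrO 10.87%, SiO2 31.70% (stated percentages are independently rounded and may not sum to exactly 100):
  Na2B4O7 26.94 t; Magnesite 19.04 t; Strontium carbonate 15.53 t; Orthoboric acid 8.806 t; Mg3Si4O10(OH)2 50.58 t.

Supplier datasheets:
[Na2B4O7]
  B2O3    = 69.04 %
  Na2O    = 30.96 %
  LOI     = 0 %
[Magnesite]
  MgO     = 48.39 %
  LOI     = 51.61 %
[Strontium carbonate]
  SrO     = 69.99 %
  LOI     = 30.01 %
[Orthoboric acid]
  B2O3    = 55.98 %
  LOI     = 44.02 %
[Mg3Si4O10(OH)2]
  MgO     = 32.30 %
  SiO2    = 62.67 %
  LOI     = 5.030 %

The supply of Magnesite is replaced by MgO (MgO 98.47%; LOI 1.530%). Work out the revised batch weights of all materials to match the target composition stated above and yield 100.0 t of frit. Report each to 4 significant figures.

Revised batch per 100.0 t frit:
  Na2B4O7: 26.94 t
  MgO: 9.355 t
  Strontium carbonate: 15.53 t
  Orthoboric acid: 8.806 t
  Mg3Si4O10(OH)2: 50.58 t
Total batch = 111.2 t; LOI loss = 11.22 t

In-progress results are printed with 4-significant-figure rounding in the printout; the whole derivation runs at full float precision through the solve. Each reported value is rounded a single time; derived quantities are rebuilt at full float precision (glass mass, the yield, ignition loss, the five compositions, totals) using the weight values per 100.0 t of glass, exactly as shown in the question or the answer.
Target masses of each oxide per 100.0 t frit:
  B2O3: 23.53% × 100.0 = 23.53 t
  Na2O: 8.341% × 100.0 = 8.341 t
  MgO: 25.55% × 100.0 = 25.55 t
  SrO: 10.87% × 100.0 = 10.87 t
  SiO2: 31.70% × 100.0 = 31.70 t
Sums-versus-targets review with the batch weights as given, relative to the basis at hand (each sum matches its target mass exact up to rounding of places):
  B2O3: 26.94·0.6904 + 8.806·0.5598 = 23.53 t (target 23.53 t)
  Na2O: 26.94·0.3096 = 8.341 t (target 8.341 t)
  MgO: 9.355·0.9847 + 50.58·0.3230 = 25.55 t (target 25.55 t)
  SrO: 15.53·0.6999 = 10.87 t (target 10.87 t)
  SiO2: 50.58·0.6267 = 31.70 t (target 31.70 t)
Glass-mass sanity pass: net batch after ignition = 99.99 t (oxide target masses add up to 99.99 t; basis as stated: 100.0 t — rounding explains the deltas).
Batch total: Σ batch = 111.2 t; loss to ignition Σ batch·LOI = 11.22 t; the yield ratio, glass ÷ batch: 89.91%.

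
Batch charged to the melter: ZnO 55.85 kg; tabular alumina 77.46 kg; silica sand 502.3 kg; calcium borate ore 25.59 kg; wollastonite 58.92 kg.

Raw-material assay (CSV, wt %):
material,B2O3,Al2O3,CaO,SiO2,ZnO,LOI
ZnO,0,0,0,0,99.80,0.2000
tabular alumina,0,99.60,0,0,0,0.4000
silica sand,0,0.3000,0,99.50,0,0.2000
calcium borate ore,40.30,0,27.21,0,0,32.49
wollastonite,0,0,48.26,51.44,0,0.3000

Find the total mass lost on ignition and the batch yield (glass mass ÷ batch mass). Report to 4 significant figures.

Intermediates are rounded to four significant digits when quoted; all arithmetic keeps full precision from start to finish — each reported number receives exactly one rounding; the derived quantities are rebuilt in exact precision (five oxide percentages, the totals, net glass mass, ignition loss, the yield) from the batch weights for 710.2 kg of glass precisely as stated by either problem or answer.
Material-by-material LOI:
  ZnO: 55.85 × 0.002000 = 0.1117 kg
  tabular alumina: 77.46 × 0.004000 = 0.3098 kg
  silica sand: 502.3 × 0.002000 = 1.005 kg
  calcium borate ore: 25.59 × 0.3249 = 8.314 kg
  wollastonite: 58.92 × 0.003000 = 0.1768 kg
Total LOI = 9.917 kg
Glass = batch − LOI = 720.1 − 9.917 = 710.2 kg

LOI loss = 9.917 kg; glass = 710.2 kg; yield = 98.62%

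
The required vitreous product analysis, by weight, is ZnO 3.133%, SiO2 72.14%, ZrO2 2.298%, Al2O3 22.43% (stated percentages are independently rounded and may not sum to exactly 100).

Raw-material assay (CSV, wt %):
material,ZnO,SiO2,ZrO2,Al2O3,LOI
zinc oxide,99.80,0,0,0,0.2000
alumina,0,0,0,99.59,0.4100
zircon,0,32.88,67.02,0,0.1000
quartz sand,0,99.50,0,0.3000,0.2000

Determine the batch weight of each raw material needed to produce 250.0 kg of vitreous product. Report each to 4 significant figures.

Batch per 250.0 kg vitreous product:
  zinc oxide: 7.848 kg
  alumina: 55.77 kg
  zircon: 8.572 kg
  quartz sand: 178.4 kg
Total batch = 250.6 kg; LOI loss = 0.6097 kg; yield = 99.76%

Mid-chain values are printed rounded to four significant digits within the worked lines; full float precision is kept from start to finish — every reported result undergoes a single rounding. All derived quantities are rebuilt in full precision (the totals, yield, glass mass, ignition loss, four oxide percentages) starting from the weights at 250.0 kg of glass exactly as printed in the problem or answer text.
Target oxide masses per 250.0 kg vitreous product:
  ZnO: 3.133% × 250.0 = 7.832 kg
  SiO2: 72.14% × 250.0 = 180.4 kg
  ZrO2: 2.298% × 250.0 = 5.745 kg
  Al2O3: 22.43% × 250.0 = 56.08 kg
Balance tally, oxide-wise, with the batch weights as given, for the quoted basis mass (summed amounts equal target values once rounding is allowed for):
  ZnO: 7.848·0.9980 = 7.832 kg (target 7.832 kg)
  SiO2: 8.572·0.3288 + 178.4·0.9950 = 180.3 kg (target 180.4 kg)
  ZrO2: 8.572·0.6702 = 5.745 kg (target 5.745 kg)
  Al2O3: 55.77·0.9959 + 178.4·0.003000 = 56.08 kg (target 56.08 kg)
Auditing the glass mass value: batch Σ − ignition loss = 250.0 kg (oxide target masses add up to 250.0 kg; against the stated basis, 250.0 kg — rounding explains the deltas).
Batch grand total — Σ batch = 250.6 kg; the LOI term Σ batch·LOI equals 0.6097 kg; glass ÷ batch gives a yield of 99.76%.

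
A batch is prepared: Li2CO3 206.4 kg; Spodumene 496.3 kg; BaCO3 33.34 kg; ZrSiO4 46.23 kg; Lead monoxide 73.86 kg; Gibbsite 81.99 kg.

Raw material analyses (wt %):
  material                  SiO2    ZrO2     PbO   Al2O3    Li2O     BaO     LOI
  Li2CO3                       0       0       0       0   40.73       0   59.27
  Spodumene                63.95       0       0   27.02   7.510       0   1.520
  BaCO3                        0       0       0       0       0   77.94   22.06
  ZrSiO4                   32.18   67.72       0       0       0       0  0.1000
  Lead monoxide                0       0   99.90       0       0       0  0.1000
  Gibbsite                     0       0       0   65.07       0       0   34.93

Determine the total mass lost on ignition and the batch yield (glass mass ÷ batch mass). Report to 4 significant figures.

LOI loss = 166.0 kg; glass = 772.1 kg; yield = 82.31%

All arithmetic runs at full precision through every step. Working values are displayed rounded to 4 significant digits in the printout; a single rounding produces every reported number. Derived quantities, including the totals, glass mass, six oxide percentages, yield, LOI, are carried from the batch weights per 772.1 kg of glass in full float precision, exactly as shown in problem or answer.
Each material's LOI contribution:
  Li2CO3: 206.4 × 0.5927 = 122.3 kg
  Spodumene: 496.3 × 0.01520 = 7.544 kg
  BaCO3: 33.34 × 0.2206 = 7.355 kg
  ZrSiO4: 46.23 × 0.001000 = 0.04623 kg
  Lead monoxide: 73.86 × 0.001000 = 0.07386 kg
  Gibbsite: 81.99 × 0.3493 = 28.64 kg
Total LOI = 166.0 kg
Glass = batch − LOI = 938.1 − 166.0 = 772.1 kg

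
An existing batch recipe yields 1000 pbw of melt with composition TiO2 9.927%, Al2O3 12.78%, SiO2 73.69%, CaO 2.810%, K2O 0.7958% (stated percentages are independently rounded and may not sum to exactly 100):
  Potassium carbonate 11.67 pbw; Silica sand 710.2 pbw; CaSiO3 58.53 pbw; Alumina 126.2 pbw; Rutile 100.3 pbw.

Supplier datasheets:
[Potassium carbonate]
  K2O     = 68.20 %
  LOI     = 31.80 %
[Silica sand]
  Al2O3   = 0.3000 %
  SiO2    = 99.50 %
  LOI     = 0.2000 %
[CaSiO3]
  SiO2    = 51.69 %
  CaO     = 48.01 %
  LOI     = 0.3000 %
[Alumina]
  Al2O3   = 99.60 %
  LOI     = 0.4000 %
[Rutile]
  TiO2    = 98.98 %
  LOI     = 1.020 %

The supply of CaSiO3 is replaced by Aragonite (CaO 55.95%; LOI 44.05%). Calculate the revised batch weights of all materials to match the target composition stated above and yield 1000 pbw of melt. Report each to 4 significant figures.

In-progress results are shown rounded to 4 significant digits alongside each step. Each numeric step runs at full precision all the way through. Each reported figure undergoes a single rounding; derived quantities (the yield, LOI, glass mass, totals, the five compositions) are computed from the weighed amounts on 1000 pbw of glass in full float precision as they appear in problem or answer.
Oxide-by-oxide targets in 1000 pbw melt:
  TiO2: 9.927% × 1000 = 99.27 pbw
  Al2O3: 12.78% × 1000 = 127.8 pbw
  SiO2: 73.69% × 1000 = 736.9 pbw
  CaO: 2.810% × 1000 = 28.10 pbw
  K2O: 0.7958% × 1000 = 7.958 pbw
Mass-balance tally per oxide given the weights on record, versus the basis set out (each sum matches its target mass modulo rounding of the values):
  TiO2: 100.3·0.9898 = 99.28 pbw (target 99.27 pbw)
  Al2O3: 740.6·0.003000 + 126.1·0.9960 = 127.8 pbw (target 127.8 pbw)
  SiO2: 740.6·0.9950 = 736.9 pbw (target 736.9 pbw)
  CaO: 50.22·0.5595 = 28.10 pbw (target 28.10 pbw)
  K2O: 11.67·0.6820 = 7.959 pbw (target 7.958 pbw)
Glass-mass closure: the batch minus its LOI: 1000 pbw (targets for the oxides total 1000 pbw; with the basis standing at 1000 pbw — gaps are rounding artifacts).
Batch grand total — Σ batch = 1029 pbw; LOI loss = Σ batch·LOI = 28.84 pbw; as yield: glass ÷ batch → 97.20%.

Revised batch per 1000 pbw melt:
  Potassium carbonate: 11.67 pbw
  Silica sand: 740.6 pbw
  Aragonite: 50.22 pbw
  Alumina: 126.1 pbw
  Rutile: 100.3 pbw
Total batch = 1029 pbw; LOI loss = 28.84 pbw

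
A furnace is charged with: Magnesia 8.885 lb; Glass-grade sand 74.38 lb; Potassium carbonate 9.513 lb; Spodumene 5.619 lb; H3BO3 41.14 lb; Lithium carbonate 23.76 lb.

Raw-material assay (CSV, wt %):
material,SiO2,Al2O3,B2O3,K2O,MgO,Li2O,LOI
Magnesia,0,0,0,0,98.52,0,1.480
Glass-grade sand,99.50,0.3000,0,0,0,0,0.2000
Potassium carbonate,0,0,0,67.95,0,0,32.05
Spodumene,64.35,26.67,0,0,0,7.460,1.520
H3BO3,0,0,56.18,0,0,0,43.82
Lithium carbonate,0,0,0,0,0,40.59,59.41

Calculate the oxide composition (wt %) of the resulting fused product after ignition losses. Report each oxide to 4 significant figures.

Mid-chain values are printed (rounded to 4 significant digits) across the worked steps; the whole derivation runs at full float precision at each step; each reported result includes exactly one rounding; derived quantities (yield, totals, six oxide percentages, LOI, net glass mass) are recomputed from the weighed amounts per 127.7 lb of glass in full precision, as they appear in either problem or answer.
Oxide masses out of the charge:
  SiO2: 74.38·0.9950 + 5.619·0.6435 = 77.62 lb
  Al2O3: 74.38·0.003000 + 5.619·0.2667 = 1.722 lb
  B2O3: 41.14·0.5618 = 23.11 lb
  K2O: 9.513·0.6795 = 6.464 lb
  MgO: 8.885·0.9852 = 8.754 lb
  Li2O: 5.619·0.07460 + 23.76·0.4059 = 10.06 lb
LOI: 8.885·0.01480 + 74.38·0.002000 + 9.513·0.3205 + 5.619·0.01520 + 41.14·0.4382 + 23.76·0.5941 = 35.56 lb
Glass = total batch minus LOI = 163.3 − 35.56 = 127.7 lb (= Σ oxide masses)
wt % = 100 × oxide mass / glass mass

Glass mass = 127.7 lb (batch 163.3 − LOI 35.56).
Composition: SiO2 60.77%, Al2O3 1.348%, B2O3 18.09%, K2O 5.060%, MgO 6.853%, Li2O 7.878%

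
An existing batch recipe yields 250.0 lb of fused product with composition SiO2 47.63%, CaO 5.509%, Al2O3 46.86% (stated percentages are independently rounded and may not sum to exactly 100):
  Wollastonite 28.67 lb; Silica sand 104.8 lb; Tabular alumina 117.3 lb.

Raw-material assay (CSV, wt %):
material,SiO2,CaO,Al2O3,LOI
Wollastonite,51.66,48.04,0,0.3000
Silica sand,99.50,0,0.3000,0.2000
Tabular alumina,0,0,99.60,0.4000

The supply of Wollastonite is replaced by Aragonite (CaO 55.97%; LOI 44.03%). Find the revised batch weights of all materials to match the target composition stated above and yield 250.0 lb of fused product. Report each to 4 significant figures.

All internal work keeps full precision at all times — values along the way are shown rounded to four significant digits alongside each step. A single rounding yields every reported value — all derived quantities (the totals, glass mass, the three compositions, ignition loss, the yield) are recomputed in full precision starting from the weights for 250.0 lb of glass exactly as shown in the problem or the answer.
Target oxide masses per 250.0 lb fused product:
  SiO2: 47.63% × 250.0 = 119.1 lb
  CaO: 5.509% × 250.0 = 13.77 lb
  Al2O3: 46.86% × 250.0 = 117.2 lb
Oxide-by-oxide audit with the batch weights as given, relative to the basis at hand (sums match the target masses up to rounding of the answer):
  SiO2: 119.7·0.9950 = 119.1 lb (target 119.1 lb)
  CaO: 24.61·0.5597 = 13.77 lb (target 13.77 lb)
  Al2O3: 119.7·0.003000 + 117.3·0.9960 = 117.2 lb (target 117.2 lb)
Mass balance on the glass: total charge less LOI = 250.1 lb (per-oxide target masses sum to 250.0 lb; the stated basis being 250.0 lb — any gap is answer rounding).
Summing the batch: Σ batch = 261.6 lb; Σ batch·LOI gives LOI loss = 11.54 lb; yield, glass over the total, = 95.59%.

Revised batch per 250.0 lb fused product:
  Aragonite: 24.61 lb
  Silica sand: 119.7 lb
  Tabular alumina: 117.3 lb
Total batch = 261.6 lb; LOI loss = 11.54 lb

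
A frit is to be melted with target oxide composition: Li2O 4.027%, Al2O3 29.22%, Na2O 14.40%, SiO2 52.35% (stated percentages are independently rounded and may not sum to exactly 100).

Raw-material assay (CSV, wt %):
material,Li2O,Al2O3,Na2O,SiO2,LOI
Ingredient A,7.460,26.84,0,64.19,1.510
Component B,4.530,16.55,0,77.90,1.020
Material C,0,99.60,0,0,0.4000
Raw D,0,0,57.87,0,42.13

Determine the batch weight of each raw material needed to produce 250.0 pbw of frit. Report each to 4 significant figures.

Batch per 250.0 pbw frit:
  Ingredient A: 65.92 pbw
  Component B: 113.7 pbw
  Material C: 36.69 pbw
  Raw D: 62.21 pbw
Total batch = 278.5 pbw; LOI loss = 28.51 pbw; yield = 89.76%

The intermediate values appear rounded to 4 significant figures across the worked steps — the whole derivation carries full precision from start to finish — exactly one rounding is applied to every reported figure. All derived quantities, which include glass mass, the totals, LOI, the yield, four oxide percentages, are carried in full precision, exactly as shown in either problem or answer, from the weighed amounts for 250.0 pbw of glass.
The oxide mass targets at 250.0 pbw frit:
  Li2O: 4.027% × 250.0 = 10.07 pbw
  Al2O3: 29.22% × 250.0 = 73.05 pbw
  Na2O: 14.40% × 250.0 = 36.00 pbw
  SiO2: 52.35% × 250.0 = 130.9 pbw
Verifying the oxide balance using the reported weights, under the basis named above (each sum matches its target mass within answer rounding):
  Li2O: 65.92·0.07460 + 113.7·0.04530 = 10.07 pbw (target 10.07 pbw)
  Al2O3: 65.92·0.2684 + 113.7·0.1655 + 36.69·0.9960 = 73.05 pbw (target 73.05 pbw)
  Na2O: 62.21·0.5787 = 36.00 pbw (target 36.00 pbw)
  SiO2: 65.92·0.6419 + 113.7·0.7790 = 130.9 pbw (target 130.9 pbw)
Glass-mass bookkeeping: total charge less LOI = 250.0 pbw (targets for the oxides total 250.0 pbw; with the basis standing at 250.0 pbw — rounding explains the deltas).
Batch total: Σ batch = 278.5 pbw; Σ batch·LOI gives LOI loss = 28.51 pbw; glass ÷ batch gives a yield of 89.76%.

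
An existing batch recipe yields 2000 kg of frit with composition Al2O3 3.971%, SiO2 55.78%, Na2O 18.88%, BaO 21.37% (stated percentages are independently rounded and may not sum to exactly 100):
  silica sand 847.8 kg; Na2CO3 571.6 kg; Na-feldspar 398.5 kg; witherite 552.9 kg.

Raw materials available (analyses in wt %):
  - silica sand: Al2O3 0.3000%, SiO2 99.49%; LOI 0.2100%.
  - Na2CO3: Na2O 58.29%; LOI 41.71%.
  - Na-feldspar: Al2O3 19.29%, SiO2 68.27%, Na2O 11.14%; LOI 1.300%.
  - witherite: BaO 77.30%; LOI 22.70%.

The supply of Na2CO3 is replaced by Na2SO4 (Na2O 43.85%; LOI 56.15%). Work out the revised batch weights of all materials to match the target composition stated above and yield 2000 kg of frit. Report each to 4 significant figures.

Revised batch per 2000 kg frit:
  silica sand: 847.8 kg
  Na2SO4: 759.9 kg
  Na-feldspar: 398.5 kg
  witherite: 552.9 kg
Total batch = 2559 kg; LOI loss = 559.2 kg

The intermediate values are shown, rounded to 4 significant digits, at each printed step; full float precision is kept through the solve. Every reported figure receives exactly one rounding; derived quantities are computed in full precision (the four compositions, the yield, LOI, net glass mass, totals) from the batch weights on 2000 kg of glass as they appear in question or answer.
The oxide mass targets at 2000 kg frit:
  Al2O3: 3.971% × 2000 = 79.42 kg
  SiO2: 55.78% × 2000 = 1116 kg
  Na2O: 18.88% × 2000 = 377.6 kg
  BaO: 21.37% × 2000 = 427.4 kg
Per-oxide balance check working from each reported weight, at the basis given (sums match the target masses within answer rounding):
  Al2O3: 847.8·0.003000 + 398.5·0.1929 = 79.41 kg (target 79.42 kg)
  SiO2: 847.8·0.9949 + 398.5·0.6827 = 1116 kg (target 1116 kg)
  Na2O: 759.9·0.4385 + 398.5·0.1114 = 377.6 kg (target 377.6 kg)
  BaO: 552.9·0.7730 = 427.4 kg (target 427.4 kg)
Auditing the glass mass value: whole batch net of LOI = 2000 kg (the targets, summed, come to 2000 kg; the stated basis being 2000 kg — deltas are rounding alone).
Total batch = Σ batch = 2559 kg; loss to ignition Σ batch·LOI = 559.2 kg; the yield ratio, glass ÷ batch: 78.15%.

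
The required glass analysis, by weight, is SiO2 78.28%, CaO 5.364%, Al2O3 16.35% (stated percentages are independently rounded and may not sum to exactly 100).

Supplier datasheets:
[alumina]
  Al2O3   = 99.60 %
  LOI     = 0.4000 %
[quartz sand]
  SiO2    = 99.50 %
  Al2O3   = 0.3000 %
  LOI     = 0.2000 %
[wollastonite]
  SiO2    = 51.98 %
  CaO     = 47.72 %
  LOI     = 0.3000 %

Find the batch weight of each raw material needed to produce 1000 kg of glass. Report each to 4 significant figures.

Batch per 1000 kg glass:
  alumina: 162.0 kg
  quartz sand: 728.0 kg
  wollastonite: 112.4 kg
Total batch = 1002 kg; LOI loss = 2.441 kg; yield = 99.76%

In-progress results appear, rounded to four significant digits, as written; the working math holds full precision at every stage — a single rounding produces each reported number. The derived quantities, which include ignition loss, three oxide percentages, net glass mass, the totals, yield, are carried at full float precision, as written in the question or the answer, starting from the weights per 1000 kg of glass.
Oxide-by-oxide targets in 1000 kg glass:
  SiO2: 78.28% × 1000 = 782.8 kg
  CaO: 5.364% × 1000 = 53.64 kg
  Al2O3: 16.35% × 1000 = 163.5 kg
A balance pass over the oxides, on the weights just shown, versus the basis set out (target by target, the sums agree once rounding is allowed for):
  SiO2: 728.0·0.9950 + 112.4·0.5198 = 782.8 kg (target 782.8 kg)
  CaO: 112.4·0.4772 = 53.64 kg (target 53.64 kg)
  Al2O3: 162.0·0.9960 + 728.0·0.003000 = 163.5 kg (target 163.5 kg)
Auditing the glass mass value: batch total minus LOI = 1000 kg (the Σ of target masses is 999.9 kg; the stated basis being 1000 kg — differing by rounding only).
Batch total: Σ batch = 1002 kg; Σ batch·LOI gives LOI loss = 2.441 kg; as yield: glass ÷ batch → 99.76%.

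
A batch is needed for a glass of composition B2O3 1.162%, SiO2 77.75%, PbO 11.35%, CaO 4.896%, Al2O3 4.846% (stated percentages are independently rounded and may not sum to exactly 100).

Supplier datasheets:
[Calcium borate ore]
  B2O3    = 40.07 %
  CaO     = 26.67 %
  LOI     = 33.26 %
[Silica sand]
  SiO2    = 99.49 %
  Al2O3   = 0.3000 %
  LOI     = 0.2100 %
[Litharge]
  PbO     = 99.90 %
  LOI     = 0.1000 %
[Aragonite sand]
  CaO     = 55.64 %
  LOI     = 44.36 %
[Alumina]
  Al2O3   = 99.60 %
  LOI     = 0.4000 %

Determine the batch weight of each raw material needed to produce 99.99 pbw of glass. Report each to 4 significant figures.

Batch per 99.99 pbw glass:
  Calcium borate ore: 2.900 pbw
  Silica sand: 78.14 pbw
  Litharge: 11.36 pbw
  Aragonite sand: 7.409 pbw
  Alumina: 4.630 pbw
Total batch = 104.4 pbw; LOI loss = 4.445 pbw; yield = 95.74%

Every computation maintains full precision through the solve; working values are shown, rounded to 4 significant digits, on the page. Each reported number is rounded once only — the derived quantities are rebuilt at full float precision (ignition loss, yield, totals, net glass mass, the five compositions) from the batch weights per 99.99 pbw of glass as quoted within the problem or answer text.
Oxide mass targets, per 99.99 pbw glass:
  B2O3: 1.162% × 99.99 = 1.162 pbw
  SiO2: 77.75% × 99.99 = 77.74 pbw
  PbO: 11.35% × 99.99 = 11.35 pbw
  CaO: 4.896% × 99.99 = 4.896 pbw
  Al2O3: 4.846% × 99.99 = 4.846 pbw
A balance pass over the oxides, applying the batch weights above, at the basis given (target by target, the sums agree within answer rounding):
  B2O3: 2.900·0.4007 = 1.162 pbw (target 1.162 pbw)
  SiO2: 78.14·0.9949 = 77.74 pbw (target 77.74 pbw)
  PbO: 11.36·0.9990 = 11.35 pbw (target 11.35 pbw)
  CaO: 2.900·0.2667 + 7.409·0.5564 = 4.896 pbw (target 4.896 pbw)
  Al2O3: 78.14·0.003000 + 4.630·0.9960 = 4.846 pbw (target 4.846 pbw)
The glass-mass cross-check: batch Σ − ignition loss = 99.99 pbw (targets for the oxides total 99.99 pbw; with the basis standing at 99.99 pbw — rounding explains the deltas).
Batch grand total — Σ batch = 104.4 pbw; the LOI term Σ batch·LOI equals 4.445 pbw; yield = glass ÷ total batch = 95.74%.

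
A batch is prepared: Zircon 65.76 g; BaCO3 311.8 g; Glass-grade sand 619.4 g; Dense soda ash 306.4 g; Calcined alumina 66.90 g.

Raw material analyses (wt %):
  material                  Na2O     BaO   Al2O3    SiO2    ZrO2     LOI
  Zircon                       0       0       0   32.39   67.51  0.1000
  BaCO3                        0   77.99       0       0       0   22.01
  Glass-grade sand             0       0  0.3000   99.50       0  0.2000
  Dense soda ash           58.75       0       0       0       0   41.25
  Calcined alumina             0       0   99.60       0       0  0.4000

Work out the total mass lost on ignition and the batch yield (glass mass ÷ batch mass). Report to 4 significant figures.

The intermediate values are printed, with 4-significant-figure rounding, in the printout; each numeric step maintains exact precision all the way through; each reported value is rounded once only. The derived quantities, which include ignition loss, yield, the five compositions, glass mass, the totals, are re-derived in full precision, precisely as stated by the question or the answer, starting from the weights per 1174 g of glass.
Each material's LOI contribution:
  Zircon: 65.76 × 0.001000 = 0.06576 g
  BaCO3: 311.8 × 0.2201 = 68.63 g
  Glass-grade sand: 619.4 × 0.002000 = 1.239 g
  Dense soda ash: 306.4 × 0.4125 = 126.4 g
  Calcined alumina: 66.90 × 0.004000 = 0.2676 g
Total LOI = 196.6 g
Glass = batch − LOI = 1370 − 196.6 = 1174 g

LOI loss = 196.6 g; glass = 1174 g; yield = 85.65%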